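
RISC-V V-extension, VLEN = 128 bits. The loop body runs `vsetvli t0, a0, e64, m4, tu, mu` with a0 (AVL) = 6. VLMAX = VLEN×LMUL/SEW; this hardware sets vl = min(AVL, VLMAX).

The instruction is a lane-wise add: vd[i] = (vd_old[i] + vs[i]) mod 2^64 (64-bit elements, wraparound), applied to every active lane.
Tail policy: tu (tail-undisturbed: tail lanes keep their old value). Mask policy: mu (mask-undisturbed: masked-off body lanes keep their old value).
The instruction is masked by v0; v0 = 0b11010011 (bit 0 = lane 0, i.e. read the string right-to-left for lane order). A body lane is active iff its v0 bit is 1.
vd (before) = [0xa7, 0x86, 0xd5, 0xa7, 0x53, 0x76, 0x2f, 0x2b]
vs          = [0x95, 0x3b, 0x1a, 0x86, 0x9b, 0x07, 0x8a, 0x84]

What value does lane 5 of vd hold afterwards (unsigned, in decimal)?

lanes per group: 128·4/64 = 8
vl = min(AVL, VLMAX) = min(6, 8) = 6
  i=0: add(0xa7,0x95) → 316
  i=1: add(0x86,0x3b) → 193
  i=2: mask-off/keep → 213
  i=3: mask-off/keep → 167
  i=4: add(0x53,0x9b) → 238
  i=5: mask-off/keep → 118
  i=6: tail/keep → 47
  i=7: tail/keep → 43

vd[5] = 118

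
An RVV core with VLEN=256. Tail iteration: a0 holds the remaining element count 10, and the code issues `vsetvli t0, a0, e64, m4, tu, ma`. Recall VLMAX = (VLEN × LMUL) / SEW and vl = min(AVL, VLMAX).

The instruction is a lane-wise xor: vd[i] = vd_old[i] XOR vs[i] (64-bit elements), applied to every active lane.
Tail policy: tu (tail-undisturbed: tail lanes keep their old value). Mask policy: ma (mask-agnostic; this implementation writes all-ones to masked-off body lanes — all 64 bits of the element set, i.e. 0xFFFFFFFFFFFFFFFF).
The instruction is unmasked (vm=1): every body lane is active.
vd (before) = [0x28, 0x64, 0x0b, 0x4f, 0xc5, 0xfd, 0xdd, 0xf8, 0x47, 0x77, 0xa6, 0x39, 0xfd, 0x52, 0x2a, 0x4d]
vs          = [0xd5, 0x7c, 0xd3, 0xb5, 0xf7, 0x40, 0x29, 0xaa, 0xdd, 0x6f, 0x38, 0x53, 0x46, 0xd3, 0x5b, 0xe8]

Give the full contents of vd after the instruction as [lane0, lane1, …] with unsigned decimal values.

VLMAX = (256 × 4) / 64 = 16 lanes
AVL=10 ≤ VLMAX=16, so vl = 10
vd[0] xor(0x28,0xd5) -> 0xfd
vd[1] xor(0x64,0x7c) -> 0x18
vd[2] xor(0x0b,0xd3) -> 0xd8
vd[3] xor(0x4f,0xb5) -> 0xfa
vd[4] xor(0xc5,0xf7) -> 0x32
vd[5] xor(0xfd,0x40) -> 0xbd
vd[6] xor(0xdd,0x29) -> 0xf4
vd[7] xor(0xf8,0xaa) -> 0x52
vd[8] xor(0x47,0xdd) -> 0x9a
vd[9] xor(0x77,0x6f) -> 0x18
vd[10] tail/keep -> 0xa6
vd[11] tail/keep -> 0x39
vd[12] tail/keep -> 0xfd
vd[13] tail/keep -> 0x52
vd[14] tail/keep -> 0x2a
vd[15] tail/keep -> 0x4d

vd = [253, 24, 216, 250, 50, 189, 244, 82, 154, 24, 166, 57, 253, 82, 42, 77]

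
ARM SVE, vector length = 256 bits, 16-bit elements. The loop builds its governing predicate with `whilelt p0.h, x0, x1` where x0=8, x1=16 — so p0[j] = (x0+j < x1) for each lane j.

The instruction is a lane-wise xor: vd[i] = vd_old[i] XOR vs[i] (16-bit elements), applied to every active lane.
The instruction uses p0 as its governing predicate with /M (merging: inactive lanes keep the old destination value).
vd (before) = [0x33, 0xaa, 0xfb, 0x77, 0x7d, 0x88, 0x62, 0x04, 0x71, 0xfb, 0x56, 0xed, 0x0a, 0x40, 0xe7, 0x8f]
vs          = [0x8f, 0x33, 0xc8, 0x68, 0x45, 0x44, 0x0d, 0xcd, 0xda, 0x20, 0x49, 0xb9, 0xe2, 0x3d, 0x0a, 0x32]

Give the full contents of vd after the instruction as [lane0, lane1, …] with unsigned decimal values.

lane count: 256 div 16 = 16
active while 8+j < 16, i.e. j ∈ [0,8) capped at 16 ⇒ 8
  i=0: xor(0x33,0x8f) → 188
  i=1: xor(0xaa,0x33) → 153
  i=2: xor(0xfb,0xc8) → 51
  i=3: xor(0x77,0x68) → 31
  i=4: xor(0x7d,0x45) → 56
  i=5: xor(0x88,0x44) → 204
  i=6: xor(0x62,0x0d) → 111
  i=7: xor(0x04,0xcd) → 201
  i=8: tail/keep → 113
  i=9: tail/keep → 251
  i=10: tail/keep → 86
  i=11: tail/keep → 237
  i=12: tail/keep → 10
  i=13: tail/keep → 64
  i=14: tail/keep → 231
  i=15: tail/keep → 143

vd = [188, 153, 51, 31, 56, 204, 111, 201, 113, 251, 86, 237, 10, 64, 231, 143]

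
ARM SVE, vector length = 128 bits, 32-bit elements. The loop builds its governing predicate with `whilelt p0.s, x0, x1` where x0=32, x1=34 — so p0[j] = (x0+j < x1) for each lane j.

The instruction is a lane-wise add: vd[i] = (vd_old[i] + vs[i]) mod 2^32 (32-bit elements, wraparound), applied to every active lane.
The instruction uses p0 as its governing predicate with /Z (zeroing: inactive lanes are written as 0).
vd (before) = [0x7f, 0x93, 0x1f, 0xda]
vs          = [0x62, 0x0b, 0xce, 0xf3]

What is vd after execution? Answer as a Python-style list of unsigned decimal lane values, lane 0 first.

vd = [225, 158, 0, 0]

register lanes = 128/32 = 4
active while 32+j < 34, i.e. j ∈ [0,2) capped at 4 ⇒ 2
  i=0: add(0x7f,0x62) → 225
  i=1: add(0x93,0x0b) → 158
  i=2: tail/zero → 0
  i=3: tail/zero → 0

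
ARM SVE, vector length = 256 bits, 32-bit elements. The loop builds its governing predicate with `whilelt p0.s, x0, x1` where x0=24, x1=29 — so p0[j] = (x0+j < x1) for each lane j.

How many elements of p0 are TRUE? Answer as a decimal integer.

256-bit reg / 32-bit elem → 8 lanes
p0[j] = (24+j < 29); true for j=0..4 → 5 lanes set

vl = 5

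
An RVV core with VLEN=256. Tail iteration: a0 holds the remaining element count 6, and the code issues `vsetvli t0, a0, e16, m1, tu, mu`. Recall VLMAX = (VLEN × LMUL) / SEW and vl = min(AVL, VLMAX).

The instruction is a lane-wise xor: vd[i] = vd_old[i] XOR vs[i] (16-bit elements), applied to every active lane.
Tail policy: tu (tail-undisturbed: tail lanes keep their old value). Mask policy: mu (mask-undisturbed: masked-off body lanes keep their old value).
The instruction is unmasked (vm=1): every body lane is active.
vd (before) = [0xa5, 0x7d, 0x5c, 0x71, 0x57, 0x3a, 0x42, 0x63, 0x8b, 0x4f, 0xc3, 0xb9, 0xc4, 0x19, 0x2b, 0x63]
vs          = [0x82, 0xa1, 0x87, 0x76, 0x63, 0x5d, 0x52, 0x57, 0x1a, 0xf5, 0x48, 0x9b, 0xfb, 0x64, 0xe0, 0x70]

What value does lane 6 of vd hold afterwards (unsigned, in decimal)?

vd[6] = 66

lanes per group: 256·1/16 = 16
vl = min(AVL, VLMAX) = min(6, 16) = 6
lane  0: xor(0xa5,0x82) ⇒ 0x27
lane  1: xor(0x7d,0xa1) ⇒ 0xdc
lane  2: xor(0x5c,0x87) ⇒ 0xdb
lane  3: xor(0x71,0x76) ⇒ 0x07
lane  4: xor(0x57,0x63) ⇒ 0x34
lane  5: xor(0x3a,0x5d) ⇒ 0x67
lane  6: tail/keep ⇒ 0x42
lane  7: tail/keep ⇒ 0x63
lane  8: tail/keep ⇒ 0x8b
lane  9: tail/keep ⇒ 0x4f
lane 10: tail/keep ⇒ 0xc3
lane 11: tail/keep ⇒ 0xb9
lane 12: tail/keep ⇒ 0xc4
lane 13: tail/keep ⇒ 0x19
lane 14: tail/keep ⇒ 0x2b
lane 15: tail/keep ⇒ 0x63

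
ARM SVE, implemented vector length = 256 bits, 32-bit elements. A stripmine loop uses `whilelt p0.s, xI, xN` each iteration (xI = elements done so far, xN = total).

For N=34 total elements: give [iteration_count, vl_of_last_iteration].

[iterations, last_vl] = [5, 2]

lane count: 256 div 32 = 8
iterations = ceil(34/8) = 5; final-pass vl = 2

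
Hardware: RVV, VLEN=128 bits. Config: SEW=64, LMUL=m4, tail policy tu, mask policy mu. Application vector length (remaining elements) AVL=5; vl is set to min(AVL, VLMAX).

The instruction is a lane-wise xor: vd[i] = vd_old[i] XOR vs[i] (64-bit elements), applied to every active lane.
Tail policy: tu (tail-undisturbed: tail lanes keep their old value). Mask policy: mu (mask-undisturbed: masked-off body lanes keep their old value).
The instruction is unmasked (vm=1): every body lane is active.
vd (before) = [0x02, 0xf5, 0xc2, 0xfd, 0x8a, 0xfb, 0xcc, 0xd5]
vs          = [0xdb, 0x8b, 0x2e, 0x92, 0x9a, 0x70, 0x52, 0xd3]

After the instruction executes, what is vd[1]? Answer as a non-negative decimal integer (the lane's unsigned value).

lanes per group: 128·4/64 = 8
AVL=5 ≤ VLMAX=8, so vl = 5
lane  0: xor(0x02,0xdb) ⇒ 0xd9
lane  1: xor(0xf5,0x8b) ⇒ 0x7e
lane  2: xor(0xc2,0x2e) ⇒ 0xec
lane  3: xor(0xfd,0x92) ⇒ 0x6f
lane  4: xor(0x8a,0x9a) ⇒ 0x10
lane  5: tail/keep ⇒ 0xfb
lane  6: tail/keep ⇒ 0xcc
lane  7: tail/keep ⇒ 0xd5

vd[1] = 126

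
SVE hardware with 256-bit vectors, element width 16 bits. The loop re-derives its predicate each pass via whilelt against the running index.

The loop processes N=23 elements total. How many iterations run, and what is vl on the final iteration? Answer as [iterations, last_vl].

[iterations, last_vl] = [2, 7]

256-bit reg / 16-bit elem → 16 lanes
N=23: ⌈23/16⌉ = 2 iters; last vl = 23 − 1×16 = 7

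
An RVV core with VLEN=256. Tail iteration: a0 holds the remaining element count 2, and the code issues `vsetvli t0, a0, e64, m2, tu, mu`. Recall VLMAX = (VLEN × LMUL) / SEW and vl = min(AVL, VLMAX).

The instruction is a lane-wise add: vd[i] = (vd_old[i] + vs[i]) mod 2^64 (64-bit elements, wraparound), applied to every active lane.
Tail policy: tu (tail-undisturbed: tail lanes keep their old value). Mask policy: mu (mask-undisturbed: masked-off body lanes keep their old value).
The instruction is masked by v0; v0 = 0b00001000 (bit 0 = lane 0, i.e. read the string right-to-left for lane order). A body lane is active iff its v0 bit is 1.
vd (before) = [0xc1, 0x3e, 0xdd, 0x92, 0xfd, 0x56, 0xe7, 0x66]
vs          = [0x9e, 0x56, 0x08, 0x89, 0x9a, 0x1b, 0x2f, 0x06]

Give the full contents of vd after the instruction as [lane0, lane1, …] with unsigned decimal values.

vd = [193, 62, 221, 146, 253, 86, 231, 102]

VLMAX = (256 × 2) / 64 = 8 lanes
vl = min(AVL, VLMAX) = min(2, 8) = 2
  i=0: mask-off/keep → 193
  i=1: mask-off/keep → 62
  i=2: tail/keep → 221
  i=3: tail/keep → 146
  i=4: tail/keep → 253
  i=5: tail/keep → 86
  i=6: tail/keep → 231
  i=7: tail/keep → 102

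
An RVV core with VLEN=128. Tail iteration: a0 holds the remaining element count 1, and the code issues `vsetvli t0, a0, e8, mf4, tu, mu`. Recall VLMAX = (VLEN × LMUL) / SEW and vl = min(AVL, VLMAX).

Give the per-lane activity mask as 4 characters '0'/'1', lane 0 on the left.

VLMAX = VLEN×LMUL/SEW = 128×1/4/8 = 4
vl ← min(1, 4) = 1
bits (lane 0 leftmost): 1000

predicate = 1000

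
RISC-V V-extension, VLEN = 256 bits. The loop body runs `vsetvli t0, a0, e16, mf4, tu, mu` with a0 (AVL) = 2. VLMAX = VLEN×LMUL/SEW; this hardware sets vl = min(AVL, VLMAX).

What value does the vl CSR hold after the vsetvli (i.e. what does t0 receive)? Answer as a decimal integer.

lanes per group: 256·1/4/16 = 4
AVL=2 ≤ VLMAX=4, so vl = 2

vl = 2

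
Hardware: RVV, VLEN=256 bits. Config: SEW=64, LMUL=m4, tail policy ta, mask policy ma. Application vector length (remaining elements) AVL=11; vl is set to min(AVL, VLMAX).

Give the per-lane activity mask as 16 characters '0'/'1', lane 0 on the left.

predicate = 1111111111100000

VLMAX = (256 × 4) / 64 = 16 lanes
vl ← min(11, 16) = 11
bits (lane 0 leftmost): 1111111111100000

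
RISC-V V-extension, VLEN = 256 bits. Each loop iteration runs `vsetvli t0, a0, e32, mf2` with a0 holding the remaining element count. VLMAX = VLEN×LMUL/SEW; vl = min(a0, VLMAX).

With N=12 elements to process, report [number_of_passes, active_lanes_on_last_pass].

lanes per group: 256·1/2/32 = 4
12 elements at 4/iter → 3 passes, remainder 4 on the last

[iterations, last_vl] = [3, 4]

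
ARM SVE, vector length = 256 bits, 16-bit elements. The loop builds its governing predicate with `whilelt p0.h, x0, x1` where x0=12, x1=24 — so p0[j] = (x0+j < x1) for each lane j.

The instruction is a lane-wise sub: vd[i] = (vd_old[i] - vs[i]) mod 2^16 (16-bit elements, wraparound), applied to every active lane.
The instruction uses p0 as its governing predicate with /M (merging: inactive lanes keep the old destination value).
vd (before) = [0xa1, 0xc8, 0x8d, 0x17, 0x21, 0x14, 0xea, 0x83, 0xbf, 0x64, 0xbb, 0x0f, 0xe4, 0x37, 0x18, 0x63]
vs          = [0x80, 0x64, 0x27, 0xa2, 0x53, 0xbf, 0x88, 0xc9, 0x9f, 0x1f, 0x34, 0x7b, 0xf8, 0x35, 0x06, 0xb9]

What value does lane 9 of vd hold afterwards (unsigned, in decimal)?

lane count: 256 div 16 = 16
p0[j] = (12+j < 24); true for j=0..11 → 12 lanes set
vd[0] sub(0xa1,0x80) -> 0x21
vd[1] sub(0xc8,0x64) -> 0x64
vd[2] sub(0x8d,0x27) -> 0x66
vd[3] sub(0x17,0xa2) -> 0xff75
vd[4] sub(0x21,0x53) -> 0xffce
vd[5] sub(0x14,0xbf) -> 0xff55
vd[6] sub(0xea,0x88) -> 0x62
vd[7] sub(0x83,0xc9) -> 0xffba
vd[8] sub(0xbf,0x9f) -> 0x20
vd[9] sub(0x64,0x1f) -> 0x45
vd[10] sub(0xbb,0x34) -> 0x87
vd[11] sub(0x0f,0x7b) -> 0xff94
vd[12] tail/keep -> 0xe4
vd[13] tail/keep -> 0x37
vd[14] tail/keep -> 0x18
vd[15] tail/keep -> 0x63

vd[9] = 69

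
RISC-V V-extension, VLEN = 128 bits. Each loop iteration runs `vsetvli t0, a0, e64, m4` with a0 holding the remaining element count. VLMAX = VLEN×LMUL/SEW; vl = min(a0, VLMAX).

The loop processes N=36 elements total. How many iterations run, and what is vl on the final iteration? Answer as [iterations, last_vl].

VLMAX = VLEN×LMUL/SEW = 128×4/64 = 8
36 elements at 8/iter → 5 passes, remainder 4 on the last

[iterations, last_vl] = [5, 4]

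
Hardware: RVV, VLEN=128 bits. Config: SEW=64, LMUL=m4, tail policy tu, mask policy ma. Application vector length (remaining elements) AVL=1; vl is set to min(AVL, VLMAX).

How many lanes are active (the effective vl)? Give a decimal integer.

vl = 1

VLMAX = VLEN×LMUL/SEW = 128×4/64 = 8
vl = min(AVL, VLMAX) = min(1, 8) = 1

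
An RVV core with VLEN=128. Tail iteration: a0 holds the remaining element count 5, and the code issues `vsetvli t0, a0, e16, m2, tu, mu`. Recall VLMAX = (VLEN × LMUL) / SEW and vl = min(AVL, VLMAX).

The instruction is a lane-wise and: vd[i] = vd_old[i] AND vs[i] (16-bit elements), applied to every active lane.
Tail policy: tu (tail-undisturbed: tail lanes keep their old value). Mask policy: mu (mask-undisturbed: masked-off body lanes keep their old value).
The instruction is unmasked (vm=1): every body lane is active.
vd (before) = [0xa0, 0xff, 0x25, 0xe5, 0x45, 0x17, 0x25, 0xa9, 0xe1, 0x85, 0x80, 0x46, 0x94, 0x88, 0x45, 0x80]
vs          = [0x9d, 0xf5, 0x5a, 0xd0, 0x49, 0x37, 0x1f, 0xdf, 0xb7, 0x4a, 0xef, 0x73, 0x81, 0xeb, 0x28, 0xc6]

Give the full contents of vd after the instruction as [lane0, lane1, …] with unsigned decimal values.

vd = [128, 245, 0, 192, 65, 23, 37, 169, 225, 133, 128, 70, 148, 136, 69, 128]

VLMAX = (128 × 2) / 16 = 16 lanes
vl ← min(5, 16) = 5
lane  0: and(0xa0,0x9d) ⇒ 0x80
lane  1: and(0xff,0xf5) ⇒ 0xf5
lane  2: and(0x25,0x5a) ⇒ 0x00
lane  3: and(0xe5,0xd0) ⇒ 0xc0
lane  4: and(0x45,0x49) ⇒ 0x41
lane  5: tail/keep ⇒ 0x17
lane  6: tail/keep ⇒ 0x25
lane  7: tail/keep ⇒ 0xa9
lane  8: tail/keep ⇒ 0xe1
lane  9: tail/keep ⇒ 0x85
lane 10: tail/keep ⇒ 0x80
lane 11: tail/keep ⇒ 0x46
lane 12: tail/keep ⇒ 0x94
lane 13: tail/keep ⇒ 0x88
lane 14: tail/keep ⇒ 0x45
lane 15: tail/keep ⇒ 0x80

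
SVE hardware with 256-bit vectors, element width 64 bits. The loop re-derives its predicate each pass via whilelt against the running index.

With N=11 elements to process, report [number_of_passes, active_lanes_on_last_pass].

256-bit reg / 64-bit elem → 4 lanes
iterations = ceil(11/4) = 3; final-pass vl = 3

[iterations, last_vl] = [3, 3]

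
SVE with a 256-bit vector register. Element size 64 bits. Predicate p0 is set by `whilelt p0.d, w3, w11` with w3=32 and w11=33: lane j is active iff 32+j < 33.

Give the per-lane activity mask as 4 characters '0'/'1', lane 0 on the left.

256-bit reg / 64-bit elem → 4 lanes
p0[j] = (32+j < 33); true for j=0..0 → 1 lanes set
bits (lane 0 leftmost): 1000

predicate = 1000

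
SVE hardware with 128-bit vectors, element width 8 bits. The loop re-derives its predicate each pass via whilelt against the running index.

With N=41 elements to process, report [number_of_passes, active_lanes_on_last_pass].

[iterations, last_vl] = [3, 9]

128-bit reg / 8-bit elem → 16 lanes
iterations = ceil(41/16) = 3; final-pass vl = 9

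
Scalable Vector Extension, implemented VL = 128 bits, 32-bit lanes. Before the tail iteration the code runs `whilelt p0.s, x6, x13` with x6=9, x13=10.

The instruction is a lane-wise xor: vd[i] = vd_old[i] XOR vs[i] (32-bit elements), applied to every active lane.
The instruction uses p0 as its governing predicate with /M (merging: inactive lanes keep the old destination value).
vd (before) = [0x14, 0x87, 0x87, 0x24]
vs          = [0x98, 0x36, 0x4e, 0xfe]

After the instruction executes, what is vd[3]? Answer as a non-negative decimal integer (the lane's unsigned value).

vd[3] = 36

lane count: 128 div 32 = 4
p0[j] = (9+j < 10); true for j=0..0 → 1 lanes set
lane  0: xor(0x14,0x98) ⇒ 0x8c
lane  1: tail/keep ⇒ 0x87
lane  2: tail/keep ⇒ 0x87
lane  3: tail/keep ⇒ 0x24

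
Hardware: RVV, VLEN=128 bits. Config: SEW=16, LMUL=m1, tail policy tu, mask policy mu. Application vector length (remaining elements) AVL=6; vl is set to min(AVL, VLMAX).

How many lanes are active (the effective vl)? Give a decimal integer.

vl = 6

lanes per group: 128·1/16 = 8
vl = min(AVL, VLMAX) = min(6, 8) = 6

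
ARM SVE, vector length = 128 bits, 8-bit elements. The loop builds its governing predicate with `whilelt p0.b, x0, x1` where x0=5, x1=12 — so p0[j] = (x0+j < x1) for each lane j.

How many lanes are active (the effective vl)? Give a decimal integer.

vl = 7

register lanes = 128/8 = 16
active while 5+j < 12, i.e. j ∈ [0,7) capped at 16 ⇒ 7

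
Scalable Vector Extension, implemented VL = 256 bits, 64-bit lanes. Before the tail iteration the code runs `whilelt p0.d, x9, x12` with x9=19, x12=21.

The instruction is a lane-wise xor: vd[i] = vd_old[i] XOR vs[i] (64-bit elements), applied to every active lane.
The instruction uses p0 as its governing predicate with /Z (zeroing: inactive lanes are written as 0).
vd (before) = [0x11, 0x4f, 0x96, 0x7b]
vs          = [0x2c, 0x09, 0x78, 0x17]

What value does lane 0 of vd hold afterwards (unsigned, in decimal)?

vd[0] = 61

256-bit reg / 64-bit elem → 4 lanes
whilelt: lane j active iff 19+j < 21 → j < 2 → 2 active
lane  0: xor(0x11,0x2c) ⇒ 0x3d
lane  1: xor(0x4f,0x09) ⇒ 0x46
lane  2: tail/zero ⇒ 0x00
lane  3: tail/zero ⇒ 0x00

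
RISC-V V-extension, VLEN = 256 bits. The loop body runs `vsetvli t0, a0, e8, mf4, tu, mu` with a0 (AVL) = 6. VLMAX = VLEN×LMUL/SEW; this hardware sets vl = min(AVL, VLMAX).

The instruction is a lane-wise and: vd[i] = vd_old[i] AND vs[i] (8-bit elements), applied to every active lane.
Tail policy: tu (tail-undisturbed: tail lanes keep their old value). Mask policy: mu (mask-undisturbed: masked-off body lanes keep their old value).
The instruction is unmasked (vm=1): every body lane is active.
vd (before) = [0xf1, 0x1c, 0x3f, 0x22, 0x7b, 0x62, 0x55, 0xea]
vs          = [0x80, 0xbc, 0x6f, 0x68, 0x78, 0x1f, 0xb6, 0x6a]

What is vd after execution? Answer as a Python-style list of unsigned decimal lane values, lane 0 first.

VLMAX = (256 × 1/4) / 8 = 8 lanes
AVL=6 ≤ VLMAX=8, so vl = 6
lane  0: and(0xf1,0x80) ⇒ 0x80
lane  1: and(0x1c,0xbc) ⇒ 0x1c
lane  2: and(0x3f,0x6f) ⇒ 0x2f
lane  3: and(0x22,0x68) ⇒ 0x20
lane  4: and(0x7b,0x78) ⇒ 0x78
lane  5: and(0x62,0x1f) ⇒ 0x02
lane  6: tail/keep ⇒ 0x55
lane  7: tail/keep ⇒ 0xea

vd = [128, 28, 47, 32, 120, 2, 85, 234]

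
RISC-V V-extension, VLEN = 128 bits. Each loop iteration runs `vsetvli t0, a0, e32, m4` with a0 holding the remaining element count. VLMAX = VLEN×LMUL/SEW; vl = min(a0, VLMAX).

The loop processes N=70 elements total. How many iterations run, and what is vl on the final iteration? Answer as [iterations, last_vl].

VLMAX = (128 × 4) / 32 = 16 lanes
iterations = ceil(70/16) = 5; final-pass vl = 6

[iterations, last_vl] = [5, 6]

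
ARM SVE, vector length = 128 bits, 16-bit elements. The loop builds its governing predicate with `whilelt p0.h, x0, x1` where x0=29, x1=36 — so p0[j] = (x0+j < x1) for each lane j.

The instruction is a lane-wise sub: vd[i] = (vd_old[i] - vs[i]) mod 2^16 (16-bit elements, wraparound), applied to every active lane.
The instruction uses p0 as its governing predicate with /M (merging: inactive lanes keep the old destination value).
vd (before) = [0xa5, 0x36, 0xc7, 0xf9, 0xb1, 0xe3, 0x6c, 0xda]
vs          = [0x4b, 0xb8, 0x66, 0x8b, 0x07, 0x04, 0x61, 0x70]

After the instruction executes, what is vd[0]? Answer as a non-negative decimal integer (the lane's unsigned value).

register lanes = 128/16 = 8
p0[j] = (29+j < 36); true for j=0..6 → 7 lanes set
vd[0] sub(0xa5,0x4b) -> 0x5a
vd[1] sub(0x36,0xb8) -> 0xff7e
vd[2] sub(0xc7,0x66) -> 0x61
vd[3] sub(0xf9,0x8b) -> 0x6e
vd[4] sub(0xb1,0x07) -> 0xaa
vd[5] sub(0xe3,0x04) -> 0xdf
vd[6] sub(0x6c,0x61) -> 0x0b
vd[7] tail/keep -> 0xda

vd[0] = 90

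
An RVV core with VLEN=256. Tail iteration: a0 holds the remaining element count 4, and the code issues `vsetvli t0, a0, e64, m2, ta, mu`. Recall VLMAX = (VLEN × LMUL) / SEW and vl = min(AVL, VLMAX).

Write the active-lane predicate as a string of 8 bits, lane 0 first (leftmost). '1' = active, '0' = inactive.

lanes per group: 256·2/64 = 8
AVL=4 ≤ VLMAX=8, so vl = 4
bits (lane 0 leftmost): 11110000

predicate = 11110000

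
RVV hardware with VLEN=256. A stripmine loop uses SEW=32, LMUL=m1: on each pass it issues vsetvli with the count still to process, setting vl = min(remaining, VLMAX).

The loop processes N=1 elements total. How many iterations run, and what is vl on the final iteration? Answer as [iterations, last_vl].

VLMAX = VLEN×LMUL/SEW = 256×1/32 = 8
iterations = ceil(1/8) = 1; final-pass vl = 1

[iterations, last_vl] = [1, 1]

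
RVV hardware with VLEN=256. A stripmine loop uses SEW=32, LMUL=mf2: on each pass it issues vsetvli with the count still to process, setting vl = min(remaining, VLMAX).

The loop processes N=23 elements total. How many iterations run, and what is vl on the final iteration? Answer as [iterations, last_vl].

lanes per group: 256·1/2/32 = 4
23 elements at 4/iter → 6 passes, remainder 3 on the last

[iterations, last_vl] = [6, 3]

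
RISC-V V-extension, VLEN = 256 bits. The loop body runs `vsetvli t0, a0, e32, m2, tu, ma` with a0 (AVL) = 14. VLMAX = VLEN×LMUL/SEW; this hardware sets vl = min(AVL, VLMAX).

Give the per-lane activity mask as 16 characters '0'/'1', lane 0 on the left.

VLMAX = (256 × 2) / 32 = 16 lanes
vl = min(AVL, VLMAX) = min(14, 16) = 14
bits (lane 0 leftmost): 1111111111111100

predicate = 1111111111111100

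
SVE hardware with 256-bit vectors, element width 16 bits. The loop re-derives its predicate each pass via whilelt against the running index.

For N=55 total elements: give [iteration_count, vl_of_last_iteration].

[iterations, last_vl] = [4, 7]

lane count: 256 div 16 = 16
N=55: ⌈55/16⌉ = 4 iters; last vl = 55 − 3×16 = 7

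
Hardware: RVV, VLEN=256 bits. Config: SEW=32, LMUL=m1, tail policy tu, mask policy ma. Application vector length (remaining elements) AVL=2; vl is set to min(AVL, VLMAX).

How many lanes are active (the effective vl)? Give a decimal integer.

lanes per group: 256·1/32 = 8
vl = min(AVL, VLMAX) = min(2, 8) = 2

vl = 2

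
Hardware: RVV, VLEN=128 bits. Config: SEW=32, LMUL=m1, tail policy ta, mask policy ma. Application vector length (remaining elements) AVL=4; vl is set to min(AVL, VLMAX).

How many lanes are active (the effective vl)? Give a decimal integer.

lanes per group: 128·1/32 = 4
vl = min(AVL, VLMAX) = min(4, 4) = 4

vl = 4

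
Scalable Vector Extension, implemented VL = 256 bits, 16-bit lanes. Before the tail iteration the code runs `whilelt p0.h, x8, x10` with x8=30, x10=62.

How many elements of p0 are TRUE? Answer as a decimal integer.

vl = 16

lane count: 256 div 16 = 16
whilelt: lane j active iff 30+j < 62 → j < 32 → 16 active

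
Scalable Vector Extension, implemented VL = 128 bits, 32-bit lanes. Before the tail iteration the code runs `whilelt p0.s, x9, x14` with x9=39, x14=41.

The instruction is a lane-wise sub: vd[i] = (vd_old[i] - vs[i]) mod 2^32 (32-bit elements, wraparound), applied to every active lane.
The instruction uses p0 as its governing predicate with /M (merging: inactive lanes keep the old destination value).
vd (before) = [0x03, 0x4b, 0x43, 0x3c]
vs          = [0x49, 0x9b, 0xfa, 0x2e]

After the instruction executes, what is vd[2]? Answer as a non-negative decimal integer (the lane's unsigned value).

128-bit reg / 32-bit elem → 4 lanes
p0[j] = (39+j < 41); true for j=0..1 → 2 lanes set
vd[0] sub(0x03,0x49) -> 0xffffffba
vd[1] sub(0x4b,0x9b) -> 0xffffffb0
vd[2] tail/keep -> 0x43
vd[3] tail/keep -> 0x3c

vd[2] = 67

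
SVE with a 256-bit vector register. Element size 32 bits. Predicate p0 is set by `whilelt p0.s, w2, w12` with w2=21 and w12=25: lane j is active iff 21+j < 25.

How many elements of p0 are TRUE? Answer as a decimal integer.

256-bit reg / 32-bit elem → 8 lanes
whilelt: lane j active iff 21+j < 25 → j < 4 → 4 active

vl = 4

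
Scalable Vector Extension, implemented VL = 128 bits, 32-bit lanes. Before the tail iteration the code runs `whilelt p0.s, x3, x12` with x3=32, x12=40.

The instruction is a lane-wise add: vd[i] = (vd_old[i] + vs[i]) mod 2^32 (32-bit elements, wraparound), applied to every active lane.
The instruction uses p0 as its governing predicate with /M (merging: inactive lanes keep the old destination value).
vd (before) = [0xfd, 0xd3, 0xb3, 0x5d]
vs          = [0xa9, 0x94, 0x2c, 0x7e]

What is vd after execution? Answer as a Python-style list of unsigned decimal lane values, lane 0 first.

128-bit reg / 32-bit elem → 4 lanes
whilelt: lane j active iff 32+j < 40 → j < 8 → 4 active
lane  0: add(0xfd,0xa9) ⇒ 0x1a6
lane  1: add(0xd3,0x94) ⇒ 0x167
lane  2: add(0xb3,0x2c) ⇒ 0xdf
lane  3: add(0x5d,0x7e) ⇒ 0xdb

vd = [422, 359, 223, 219]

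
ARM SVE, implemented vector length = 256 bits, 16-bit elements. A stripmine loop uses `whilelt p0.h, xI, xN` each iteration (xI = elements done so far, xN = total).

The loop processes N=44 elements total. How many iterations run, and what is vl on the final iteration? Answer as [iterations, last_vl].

[iterations, last_vl] = [3, 12]

lane count: 256 div 16 = 16
iterations = ceil(44/16) = 3; final-pass vl = 12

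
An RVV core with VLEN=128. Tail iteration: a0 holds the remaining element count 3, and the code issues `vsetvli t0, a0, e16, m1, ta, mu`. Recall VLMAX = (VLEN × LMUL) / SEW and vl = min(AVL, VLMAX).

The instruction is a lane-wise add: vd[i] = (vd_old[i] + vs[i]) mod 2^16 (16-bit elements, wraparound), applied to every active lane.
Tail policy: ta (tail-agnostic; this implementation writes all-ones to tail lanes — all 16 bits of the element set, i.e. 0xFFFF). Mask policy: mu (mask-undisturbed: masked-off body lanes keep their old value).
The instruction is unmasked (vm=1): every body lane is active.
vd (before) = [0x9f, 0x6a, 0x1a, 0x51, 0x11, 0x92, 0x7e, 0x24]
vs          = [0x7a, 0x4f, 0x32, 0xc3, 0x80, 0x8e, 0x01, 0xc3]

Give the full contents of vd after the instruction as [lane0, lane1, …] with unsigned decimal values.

vd = [281, 185, 76, 65535, 65535, 65535, 65535, 65535]

VLMAX = VLEN×LMUL/SEW = 128×1/16 = 8
vl = min(AVL, VLMAX) = min(3, 8) = 3
  i=0: add(0x9f,0x7a) → 281
  i=1: add(0x6a,0x4f) → 185
  i=2: add(0x1a,0x32) → 76
  i=3: tail/ones → 65535
  i=4: tail/ones → 65535
  i=5: tail/ones → 65535
  i=6: tail/ones → 65535
  i=7: tail/ones → 65535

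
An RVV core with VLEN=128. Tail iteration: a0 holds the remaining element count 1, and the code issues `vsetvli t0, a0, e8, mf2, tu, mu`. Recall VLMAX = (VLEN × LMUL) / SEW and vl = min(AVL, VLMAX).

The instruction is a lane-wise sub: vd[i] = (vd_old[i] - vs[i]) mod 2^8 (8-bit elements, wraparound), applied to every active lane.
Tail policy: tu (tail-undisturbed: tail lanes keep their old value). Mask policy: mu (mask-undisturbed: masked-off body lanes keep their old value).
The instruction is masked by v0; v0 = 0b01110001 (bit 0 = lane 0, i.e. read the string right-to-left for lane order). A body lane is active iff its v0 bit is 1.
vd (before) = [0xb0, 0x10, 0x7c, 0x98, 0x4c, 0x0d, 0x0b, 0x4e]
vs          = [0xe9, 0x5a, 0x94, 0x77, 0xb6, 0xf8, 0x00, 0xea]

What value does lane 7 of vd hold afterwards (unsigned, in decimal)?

vd[7] = 78

lanes per group: 128·1/2/8 = 8
vl ← min(1, 8) = 1
vd[0] sub(0xb0,0xe9) -> 0xc7
vd[1] tail/keep -> 0x10
vd[2] tail/keep -> 0x7c
vd[3] tail/keep -> 0x98
vd[4] tail/keep -> 0x4c
vd[5] tail/keep -> 0x0d
vd[6] tail/keep -> 0x0b
vd[7] tail/keep -> 0x4e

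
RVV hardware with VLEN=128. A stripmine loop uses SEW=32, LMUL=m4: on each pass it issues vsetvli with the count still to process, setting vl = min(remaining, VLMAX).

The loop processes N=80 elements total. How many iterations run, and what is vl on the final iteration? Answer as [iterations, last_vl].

[iterations, last_vl] = [5, 16]

lanes per group: 128·4/32 = 16
N=80: ⌈80/16⌉ = 5 iters; last vl = 80 − 4×16 = 16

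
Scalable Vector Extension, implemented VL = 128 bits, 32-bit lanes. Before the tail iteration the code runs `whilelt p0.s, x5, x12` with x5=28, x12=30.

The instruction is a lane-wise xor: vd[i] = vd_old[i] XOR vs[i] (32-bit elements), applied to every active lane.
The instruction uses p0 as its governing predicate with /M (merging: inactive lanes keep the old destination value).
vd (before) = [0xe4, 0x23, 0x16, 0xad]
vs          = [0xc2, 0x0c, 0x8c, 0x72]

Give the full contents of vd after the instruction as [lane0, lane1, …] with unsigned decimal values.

register lanes = 128/32 = 4
whilelt: lane j active iff 28+j < 30 → j < 2 → 2 active
[0] xor(0xe4,0xc2) = 0x26
[1] xor(0x23,0x0c) = 0x2f
[2] tail/keep = 0x16
[3] tail/keep = 0xad

vd = [38, 47, 22, 173]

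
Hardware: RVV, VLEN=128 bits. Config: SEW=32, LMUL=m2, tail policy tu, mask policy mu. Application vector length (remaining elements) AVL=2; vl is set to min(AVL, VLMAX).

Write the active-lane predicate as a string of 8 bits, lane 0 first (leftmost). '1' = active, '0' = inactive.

predicate = 11000000

VLMAX = VLEN×LMUL/SEW = 128×2/32 = 8
AVL=2 ≤ VLMAX=8, so vl = 2
bits (lane 0 leftmost): 11000000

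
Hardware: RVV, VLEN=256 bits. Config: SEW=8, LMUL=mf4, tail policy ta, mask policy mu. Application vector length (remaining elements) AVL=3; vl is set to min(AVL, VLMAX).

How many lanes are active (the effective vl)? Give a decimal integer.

vl = 3

VLMAX = (256 × 1/4) / 8 = 8 lanes
vl = min(AVL, VLMAX) = min(3, 8) = 3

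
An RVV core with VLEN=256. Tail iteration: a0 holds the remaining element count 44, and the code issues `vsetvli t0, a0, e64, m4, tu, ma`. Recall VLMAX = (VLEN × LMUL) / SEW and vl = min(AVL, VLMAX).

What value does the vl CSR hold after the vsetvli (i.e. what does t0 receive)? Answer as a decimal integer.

vl = 16

VLMAX = VLEN×LMUL/SEW = 256×4/64 = 16
AVL=44 > VLMAX=16, so vl = 16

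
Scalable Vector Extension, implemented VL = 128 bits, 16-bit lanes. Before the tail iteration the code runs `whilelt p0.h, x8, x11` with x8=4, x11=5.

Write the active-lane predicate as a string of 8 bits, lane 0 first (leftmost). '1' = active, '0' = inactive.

lane count: 128 div 16 = 8
p0[j] = (4+j < 5); true for j=0..0 → 1 lanes set
bits (lane 0 leftmost): 10000000

predicate = 10000000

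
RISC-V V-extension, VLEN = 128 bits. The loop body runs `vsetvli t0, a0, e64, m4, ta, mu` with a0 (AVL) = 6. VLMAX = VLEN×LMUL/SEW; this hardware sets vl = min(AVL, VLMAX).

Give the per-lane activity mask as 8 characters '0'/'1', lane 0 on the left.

VLMAX = (128 × 4) / 64 = 8 lanes
vl ← min(6, 8) = 6
bits (lane 0 leftmost): 11111100

predicate = 11111100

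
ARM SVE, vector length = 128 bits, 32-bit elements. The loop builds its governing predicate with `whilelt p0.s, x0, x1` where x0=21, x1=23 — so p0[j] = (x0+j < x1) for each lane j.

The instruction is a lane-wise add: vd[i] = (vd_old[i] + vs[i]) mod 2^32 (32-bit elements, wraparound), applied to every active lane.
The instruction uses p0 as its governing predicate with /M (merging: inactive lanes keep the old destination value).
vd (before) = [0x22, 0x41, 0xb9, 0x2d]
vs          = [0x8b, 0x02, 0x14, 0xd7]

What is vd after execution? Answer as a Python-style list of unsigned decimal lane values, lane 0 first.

vd = [173, 67, 185, 45]

register lanes = 128/32 = 4
whilelt: lane j active iff 21+j < 23 → j < 2 → 2 active
  i=0: add(0x22,0x8b) → 173
  i=1: add(0x41,0x02) → 67
  i=2: tail/keep → 185
  i=3: tail/keep → 45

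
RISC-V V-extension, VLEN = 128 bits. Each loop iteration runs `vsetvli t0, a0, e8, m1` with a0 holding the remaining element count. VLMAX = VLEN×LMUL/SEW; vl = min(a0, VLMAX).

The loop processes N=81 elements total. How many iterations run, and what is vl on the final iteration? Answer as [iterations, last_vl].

VLMAX = (128 × 1) / 8 = 16 lanes
N=81: ⌈81/16⌉ = 6 iters; last vl = 81 − 5×16 = 1

[iterations, last_vl] = [6, 1]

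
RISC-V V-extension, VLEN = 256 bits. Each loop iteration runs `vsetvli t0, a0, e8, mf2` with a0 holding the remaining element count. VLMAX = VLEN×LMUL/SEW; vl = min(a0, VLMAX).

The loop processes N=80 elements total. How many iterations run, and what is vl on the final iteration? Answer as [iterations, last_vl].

lanes per group: 256·1/2/8 = 16
iterations = ceil(80/16) = 5; final-pass vl = 16

[iterations, last_vl] = [5, 16]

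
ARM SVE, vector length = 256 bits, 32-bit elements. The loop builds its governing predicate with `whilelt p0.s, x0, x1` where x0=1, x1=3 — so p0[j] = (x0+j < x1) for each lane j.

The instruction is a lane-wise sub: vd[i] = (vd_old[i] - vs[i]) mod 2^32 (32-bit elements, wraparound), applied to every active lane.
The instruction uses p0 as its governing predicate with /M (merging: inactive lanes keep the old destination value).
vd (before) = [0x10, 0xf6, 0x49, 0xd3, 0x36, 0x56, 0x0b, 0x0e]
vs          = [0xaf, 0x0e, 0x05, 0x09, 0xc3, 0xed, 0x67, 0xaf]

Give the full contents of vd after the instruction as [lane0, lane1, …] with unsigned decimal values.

vd = [4294967137, 232, 73, 211, 54, 86, 11, 14]

lane count: 256 div 32 = 8
active while 1+j < 3, i.e. j ∈ [0,2) capped at 8 ⇒ 2
vd[0] sub(0x10,0xaf) -> 0xffffff61
vd[1] sub(0xf6,0x0e) -> 0xe8
vd[2] tail/keep -> 0x49
vd[3] tail/keep -> 0xd3
vd[4] tail/keep -> 0x36
vd[5] tail/keep -> 0x56
vd[6] tail/keep -> 0x0b
vd[7] tail/keep -> 0x0e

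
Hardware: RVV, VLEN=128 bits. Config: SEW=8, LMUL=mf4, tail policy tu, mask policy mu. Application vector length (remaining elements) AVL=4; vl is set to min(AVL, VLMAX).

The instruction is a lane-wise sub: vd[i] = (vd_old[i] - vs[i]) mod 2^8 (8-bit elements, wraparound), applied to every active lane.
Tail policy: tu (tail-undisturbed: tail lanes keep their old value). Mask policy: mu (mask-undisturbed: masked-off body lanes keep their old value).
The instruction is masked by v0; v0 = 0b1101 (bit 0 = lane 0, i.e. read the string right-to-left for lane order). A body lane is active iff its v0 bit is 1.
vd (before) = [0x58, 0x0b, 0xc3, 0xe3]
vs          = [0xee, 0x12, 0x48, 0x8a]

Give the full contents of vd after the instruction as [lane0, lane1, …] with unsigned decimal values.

VLMAX = VLEN×LMUL/SEW = 128×1/4/8 = 4
vl ← min(4, 4) = 4
vd[0] sub(0x58,0xee) -> 0x6a
vd[1] mask-off/keep -> 0x0b
vd[2] sub(0xc3,0x48) -> 0x7b
vd[3] sub(0xe3,0x8a) -> 0x59

vd = [106, 11, 123, 89]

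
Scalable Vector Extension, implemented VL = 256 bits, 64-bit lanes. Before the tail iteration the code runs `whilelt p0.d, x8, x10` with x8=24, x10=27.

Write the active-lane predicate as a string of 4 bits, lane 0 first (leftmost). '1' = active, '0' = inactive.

lane count: 256 div 64 = 4
p0[j] = (24+j < 27); true for j=0..2 → 3 lanes set
bits (lane 0 leftmost): 1110

predicate = 1110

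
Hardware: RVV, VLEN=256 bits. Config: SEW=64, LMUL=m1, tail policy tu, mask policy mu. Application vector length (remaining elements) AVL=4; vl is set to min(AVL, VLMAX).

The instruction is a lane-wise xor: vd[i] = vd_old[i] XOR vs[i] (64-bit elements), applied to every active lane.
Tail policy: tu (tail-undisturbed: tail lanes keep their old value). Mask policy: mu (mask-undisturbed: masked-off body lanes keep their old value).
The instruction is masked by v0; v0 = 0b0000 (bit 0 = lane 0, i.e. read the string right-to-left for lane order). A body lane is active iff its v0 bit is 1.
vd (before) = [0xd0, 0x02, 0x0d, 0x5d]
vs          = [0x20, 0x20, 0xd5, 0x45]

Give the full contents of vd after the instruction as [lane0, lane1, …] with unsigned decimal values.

vd = [208, 2, 13, 93]

VLMAX = VLEN×LMUL/SEW = 256×1/64 = 4
AVL=4 ≤ VLMAX=4, so vl = 4
  i=0: mask-off/keep → 208
  i=1: mask-off/keep → 2
  i=2: mask-off/keep → 13
  i=3: mask-off/keep → 93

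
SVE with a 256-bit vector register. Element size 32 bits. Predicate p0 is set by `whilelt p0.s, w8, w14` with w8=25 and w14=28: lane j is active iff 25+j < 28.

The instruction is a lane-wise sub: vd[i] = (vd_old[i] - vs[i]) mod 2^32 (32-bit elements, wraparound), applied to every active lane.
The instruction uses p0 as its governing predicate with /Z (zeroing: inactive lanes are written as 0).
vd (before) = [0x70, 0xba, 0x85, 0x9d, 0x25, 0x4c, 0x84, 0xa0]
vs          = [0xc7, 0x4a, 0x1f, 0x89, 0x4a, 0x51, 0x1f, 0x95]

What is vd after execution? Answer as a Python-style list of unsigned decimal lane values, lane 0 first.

vd = [4294967209, 112, 102, 0, 0, 0, 0, 0]

256-bit reg / 32-bit elem → 8 lanes
whilelt: lane j active iff 25+j < 28 → j < 3 → 3 active
vd[0] sub(0x70,0xc7) -> 0xffffffa9
vd[1] sub(0xba,0x4a) -> 0x70
vd[2] sub(0x85,0x1f) -> 0x66
vd[3] tail/zero -> 0x00
vd[4] tail/zero -> 0x00
vd[5] tail/zero -> 0x00
vd[6] tail/zero -> 0x00
vd[7] tail/zero -> 0x00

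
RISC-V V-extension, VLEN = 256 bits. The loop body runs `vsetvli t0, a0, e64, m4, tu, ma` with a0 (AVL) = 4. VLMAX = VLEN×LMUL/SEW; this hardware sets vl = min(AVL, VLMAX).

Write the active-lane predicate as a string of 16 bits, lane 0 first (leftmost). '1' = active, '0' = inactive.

VLMAX = VLEN×LMUL/SEW = 256×4/64 = 16
vl = min(AVL, VLMAX) = min(4, 16) = 4
bits (lane 0 leftmost): 1111000000000000

predicate = 1111000000000000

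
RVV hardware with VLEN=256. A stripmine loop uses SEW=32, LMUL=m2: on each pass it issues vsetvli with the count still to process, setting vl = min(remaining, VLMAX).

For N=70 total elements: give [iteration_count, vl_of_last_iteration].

lanes per group: 256·2/32 = 16
iterations = ceil(70/16) = 5; final-pass vl = 6

[iterations, last_vl] = [5, 6]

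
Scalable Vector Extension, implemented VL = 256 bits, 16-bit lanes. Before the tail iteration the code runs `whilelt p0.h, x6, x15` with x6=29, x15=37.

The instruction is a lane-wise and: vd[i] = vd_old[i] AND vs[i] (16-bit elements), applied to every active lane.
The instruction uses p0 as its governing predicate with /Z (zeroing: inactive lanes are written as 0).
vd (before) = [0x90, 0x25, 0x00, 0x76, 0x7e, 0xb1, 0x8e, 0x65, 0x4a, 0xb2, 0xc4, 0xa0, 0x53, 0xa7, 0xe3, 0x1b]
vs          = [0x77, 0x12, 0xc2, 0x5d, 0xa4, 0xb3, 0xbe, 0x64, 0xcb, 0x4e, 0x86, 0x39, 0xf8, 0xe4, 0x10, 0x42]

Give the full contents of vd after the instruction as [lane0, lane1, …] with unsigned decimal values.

vd = [16, 0, 0, 84, 36, 177, 142, 100, 0, 0, 0, 0, 0, 0, 0, 0]

register lanes = 256/16 = 16
active while 29+j < 37, i.e. j ∈ [0,8) capped at 16 ⇒ 8
  i=0: and(0x90,0x77) → 16
  i=1: and(0x25,0x12) → 0
  i=2: and(0x00,0xc2) → 0
  i=3: and(0x76,0x5d) → 84
  i=4: and(0x7e,0xa4) → 36
  i=5: and(0xb1,0xb3) → 177
  i=6: and(0x8e,0xbe) → 142
  i=7: and(0x65,0x64) → 100
  i=8: tail/zero → 0
  i=9: tail/zero → 0
  i=10: tail/zero → 0
  i=11: tail/zero → 0
  i=12: tail/zero → 0
  i=13: tail/zero → 0
  i=14: tail/zero → 0
  i=15: tail/zero → 0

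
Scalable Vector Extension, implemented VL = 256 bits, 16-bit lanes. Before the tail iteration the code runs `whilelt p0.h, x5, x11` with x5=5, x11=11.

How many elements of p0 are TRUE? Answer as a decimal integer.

256-bit reg / 16-bit elem → 16 lanes
whilelt: lane j active iff 5+j < 11 → j < 6 → 6 active

vl = 6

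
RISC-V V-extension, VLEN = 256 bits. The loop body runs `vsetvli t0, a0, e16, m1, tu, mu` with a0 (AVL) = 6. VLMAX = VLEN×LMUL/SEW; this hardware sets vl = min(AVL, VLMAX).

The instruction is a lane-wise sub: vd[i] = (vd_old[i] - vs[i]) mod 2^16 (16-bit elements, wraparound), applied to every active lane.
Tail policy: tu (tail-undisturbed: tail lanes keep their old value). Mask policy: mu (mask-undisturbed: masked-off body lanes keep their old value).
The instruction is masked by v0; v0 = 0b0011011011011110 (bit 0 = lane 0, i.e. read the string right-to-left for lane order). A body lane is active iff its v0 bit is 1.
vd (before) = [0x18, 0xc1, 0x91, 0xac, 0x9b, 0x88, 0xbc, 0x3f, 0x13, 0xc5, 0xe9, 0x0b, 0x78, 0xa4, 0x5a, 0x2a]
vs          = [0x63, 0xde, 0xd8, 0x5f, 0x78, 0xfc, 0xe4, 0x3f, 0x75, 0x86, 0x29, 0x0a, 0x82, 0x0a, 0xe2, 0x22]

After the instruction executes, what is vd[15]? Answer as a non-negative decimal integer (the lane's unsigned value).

lanes per group: 256·1/16 = 16
vl = min(AVL, VLMAX) = min(6, 16) = 6
vd[0] mask-off/keep -> 0x18
vd[1] sub(0xc1,0xde) -> 0xffe3
vd[2] sub(0x91,0xd8) -> 0xffb9
vd[3] sub(0xac,0x5f) -> 0x4d
vd[4] sub(0x9b,0x78) -> 0x23
vd[5] mask-off/keep -> 0x88
vd[6] tail/keep -> 0xbc
vd[7] tail/keep -> 0x3f
vd[8] tail/keep -> 0x13
vd[9] tail/keep -> 0xc5
vd[10] tail/keep -> 0xe9
vd[11] tail/keep -> 0x0b
vd[12] tail/keep -> 0x78
vd[13] tail/keep -> 0xa4
vd[14] tail/keep -> 0x5a
vd[15] tail/keep -> 0x2a

vd[15] = 42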